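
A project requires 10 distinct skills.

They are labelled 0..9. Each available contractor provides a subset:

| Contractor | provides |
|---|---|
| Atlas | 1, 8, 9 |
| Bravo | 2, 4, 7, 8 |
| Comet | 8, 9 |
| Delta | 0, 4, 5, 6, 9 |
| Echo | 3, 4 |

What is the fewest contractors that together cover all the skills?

4

Take {Atlas, Bravo, Delta, Echo}. Their union is {0, 1, 2, 3, 4, 5, 6, 7, 8, 9}, which is all 10 skills.
No 3 of the 5 contractors cover everything (all 10 combinations miss at least one skill), so 4 is optimal.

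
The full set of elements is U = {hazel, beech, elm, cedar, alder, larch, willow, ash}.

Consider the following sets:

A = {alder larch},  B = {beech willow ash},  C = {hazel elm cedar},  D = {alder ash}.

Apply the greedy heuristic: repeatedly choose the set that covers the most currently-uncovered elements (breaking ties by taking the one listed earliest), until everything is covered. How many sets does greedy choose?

Greedy: pick B (covers 3 new) → pick C (covers 3 new) → pick A (covers 2 new). Total picks: 3.

3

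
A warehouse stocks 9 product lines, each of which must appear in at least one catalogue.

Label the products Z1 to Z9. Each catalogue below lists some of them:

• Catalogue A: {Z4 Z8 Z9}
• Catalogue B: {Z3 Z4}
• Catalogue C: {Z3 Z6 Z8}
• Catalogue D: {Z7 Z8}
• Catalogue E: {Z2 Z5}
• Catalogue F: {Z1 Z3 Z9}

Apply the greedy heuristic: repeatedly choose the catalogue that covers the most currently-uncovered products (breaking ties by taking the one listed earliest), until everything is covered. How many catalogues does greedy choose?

Greedy: pick A (covers 3 new) → pick C (covers 2 new) → pick E (covers 2 new) → pick D (covers 1 new) → pick F (covers 1 new). Total picks: 5.

5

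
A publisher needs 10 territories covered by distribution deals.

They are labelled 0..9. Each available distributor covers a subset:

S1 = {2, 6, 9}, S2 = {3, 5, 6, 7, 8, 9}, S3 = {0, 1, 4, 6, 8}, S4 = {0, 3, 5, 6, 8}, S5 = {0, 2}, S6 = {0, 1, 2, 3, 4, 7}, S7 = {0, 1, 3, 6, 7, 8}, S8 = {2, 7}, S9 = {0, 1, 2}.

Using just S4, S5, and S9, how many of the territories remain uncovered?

3

Union of S4, S5, S9 = {0, 1, 2, 3, 5, 6, 8}.
Not covered: 4, 7, 9 — 3 territories.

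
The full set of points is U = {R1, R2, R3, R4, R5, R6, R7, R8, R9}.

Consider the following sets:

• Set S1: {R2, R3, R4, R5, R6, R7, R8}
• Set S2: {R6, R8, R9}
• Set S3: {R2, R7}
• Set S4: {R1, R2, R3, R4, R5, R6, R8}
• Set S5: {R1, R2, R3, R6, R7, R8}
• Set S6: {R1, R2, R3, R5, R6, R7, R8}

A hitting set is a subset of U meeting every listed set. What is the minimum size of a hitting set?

2

The 2 points {R2, R9} hit every set.
The sets S2, S3 are pairwise disjoint, so any hitting set needs a separate point for each — at least 2. Hence 2 is optimal.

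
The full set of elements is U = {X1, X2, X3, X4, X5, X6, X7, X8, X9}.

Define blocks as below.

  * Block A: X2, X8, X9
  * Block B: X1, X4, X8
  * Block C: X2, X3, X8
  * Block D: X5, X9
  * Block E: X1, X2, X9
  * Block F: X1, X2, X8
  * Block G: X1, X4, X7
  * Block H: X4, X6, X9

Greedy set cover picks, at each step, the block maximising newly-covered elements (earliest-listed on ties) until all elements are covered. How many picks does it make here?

Greedy: pick A (covers 3 new) → pick G (covers 3 new) → pick C (covers 1 new) → pick D (covers 1 new) → pick H (covers 1 new). Total picks: 5.
(The true minimum cover uses only 4 blocks, so greedy is not optimal here.)

5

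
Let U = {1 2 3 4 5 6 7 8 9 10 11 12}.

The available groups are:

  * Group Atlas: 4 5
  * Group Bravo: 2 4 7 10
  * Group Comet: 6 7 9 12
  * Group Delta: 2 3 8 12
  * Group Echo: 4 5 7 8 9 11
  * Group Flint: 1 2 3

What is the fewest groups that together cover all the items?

4

Bravo and Comet and Echo and Flint together: Bravo ∪ Comet ∪ Echo ∪ Flint = {1, 2, 3, 4, 5, 6, 7, 8, 9, 10, 11, 12} — every item is covered.
No 3 of the 6 groups cover everything (all 20 combinations miss at least one item), so 4 is optimal.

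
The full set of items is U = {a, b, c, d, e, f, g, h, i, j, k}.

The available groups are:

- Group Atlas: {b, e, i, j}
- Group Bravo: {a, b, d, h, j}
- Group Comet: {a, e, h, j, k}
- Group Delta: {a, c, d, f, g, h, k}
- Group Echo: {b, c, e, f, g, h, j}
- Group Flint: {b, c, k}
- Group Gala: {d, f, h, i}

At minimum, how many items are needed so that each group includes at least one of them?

T = {b, h} meets every group (each contains at least one member of T), and |T| = 2.
The groups Flint, Gala are pairwise disjoint, so any hitting set needs a separate item for each — at least 2. Hence 2 is optimal.

2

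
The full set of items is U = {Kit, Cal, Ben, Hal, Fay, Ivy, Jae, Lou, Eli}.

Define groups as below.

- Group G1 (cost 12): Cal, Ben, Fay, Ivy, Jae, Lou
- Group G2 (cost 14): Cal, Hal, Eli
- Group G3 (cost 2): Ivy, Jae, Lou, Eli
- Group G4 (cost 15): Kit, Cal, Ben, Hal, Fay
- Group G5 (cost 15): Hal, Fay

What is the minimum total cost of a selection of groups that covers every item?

G3, G4 together cover every item (G3 ∪ G4 = {Kit, Cal, Ben, Hal, Fay, Ivy, Jae, Lou, Eli}); total cost 2 + 15 = 17.
No covering selection has total cost below 17.

17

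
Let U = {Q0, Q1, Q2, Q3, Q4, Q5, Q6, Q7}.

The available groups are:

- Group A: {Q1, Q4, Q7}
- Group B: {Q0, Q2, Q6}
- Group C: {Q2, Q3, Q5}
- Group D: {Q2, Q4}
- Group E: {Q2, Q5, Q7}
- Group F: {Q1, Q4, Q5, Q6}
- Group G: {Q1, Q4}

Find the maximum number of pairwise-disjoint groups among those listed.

A, C are pairwise disjoint (A={Q1,Q4,Q7}; C={Q2,Q3,Q5}).
Every remaining group overlaps one of these, and no 3 of the listed groups are pairwise disjoint, so 2 is the maximum.

2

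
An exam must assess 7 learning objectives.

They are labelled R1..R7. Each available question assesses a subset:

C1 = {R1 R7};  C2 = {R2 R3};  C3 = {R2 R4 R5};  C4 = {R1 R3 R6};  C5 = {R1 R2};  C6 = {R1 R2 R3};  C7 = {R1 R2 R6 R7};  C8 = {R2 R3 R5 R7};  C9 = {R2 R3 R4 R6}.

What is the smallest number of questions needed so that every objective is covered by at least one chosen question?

Take {C1, C8, C9}. Their union is {R1, R2, R3, R4, R5, R6, R7}, which is all 7 objectives.
No 2 of the 9 questions cover everything (all 36 combinations miss at least one objective), so 3 is optimal.

3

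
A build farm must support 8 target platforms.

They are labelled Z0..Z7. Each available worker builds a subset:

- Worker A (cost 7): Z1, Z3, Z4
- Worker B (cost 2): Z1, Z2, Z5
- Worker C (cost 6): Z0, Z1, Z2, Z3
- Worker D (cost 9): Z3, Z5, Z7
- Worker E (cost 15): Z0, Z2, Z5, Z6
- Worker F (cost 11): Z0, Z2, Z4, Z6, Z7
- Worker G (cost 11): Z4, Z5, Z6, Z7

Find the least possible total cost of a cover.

17

C, G together cover every platform (C ∪ G = {Z0, Z1, Z2, Z3, Z4, Z5, Z6, Z7}); total cost 6 + 11 = 17.
The greedy pick B, F, C costs 19; no covering selection beats 17.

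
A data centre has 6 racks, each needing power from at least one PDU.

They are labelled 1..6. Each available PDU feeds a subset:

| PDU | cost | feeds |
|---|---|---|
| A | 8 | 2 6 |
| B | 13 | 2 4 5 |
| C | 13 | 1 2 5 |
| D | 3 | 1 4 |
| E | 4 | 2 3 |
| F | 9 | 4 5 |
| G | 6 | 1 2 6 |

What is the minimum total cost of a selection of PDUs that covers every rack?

E, F, G together cover every rack (E ∪ F ∪ G = {1, 2, 3, 4, 5, 6}); total cost 4 + 9 + 6 = 19.
The greedy pick D, E, G, F costs 22; no covering selection beats 19.

19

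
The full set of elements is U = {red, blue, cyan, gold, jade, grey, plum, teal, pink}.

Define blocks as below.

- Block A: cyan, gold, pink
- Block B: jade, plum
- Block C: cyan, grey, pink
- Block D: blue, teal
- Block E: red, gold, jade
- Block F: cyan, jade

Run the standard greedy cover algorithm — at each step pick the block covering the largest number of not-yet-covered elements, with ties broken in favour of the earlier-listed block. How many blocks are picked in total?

5

Greedy: pick A (covers 3 new) → pick B (covers 2 new) → pick D (covers 2 new) → pick C (covers 1 new) → pick E (covers 1 new). Total picks: 5.
(The true minimum cover uses only 4 blocks, so greedy is not optimal here.)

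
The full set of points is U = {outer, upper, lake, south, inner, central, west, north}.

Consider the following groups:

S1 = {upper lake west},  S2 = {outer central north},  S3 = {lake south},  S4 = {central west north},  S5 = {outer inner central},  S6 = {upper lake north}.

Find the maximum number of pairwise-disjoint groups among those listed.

2

S2, S3 are pairwise disjoint (S2={outer,central,north}; S3={lake,south}).
Every remaining group overlaps one of these, and no 3 of the listed groups are pairwise disjoint, so 2 is the maximum.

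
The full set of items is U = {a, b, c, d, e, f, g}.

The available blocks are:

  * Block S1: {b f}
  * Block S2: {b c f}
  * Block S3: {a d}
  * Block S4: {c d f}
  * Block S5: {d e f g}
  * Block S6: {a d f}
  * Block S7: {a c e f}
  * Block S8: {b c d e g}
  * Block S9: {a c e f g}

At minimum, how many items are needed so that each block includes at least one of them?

H = {d, f} meets every block (each contains at least one member of H), and |H| = 2.
The blocks S1, S3 are pairwise disjoint, so any hitting set needs a separate item for each — at least 2. Hence 2 is optimal.

2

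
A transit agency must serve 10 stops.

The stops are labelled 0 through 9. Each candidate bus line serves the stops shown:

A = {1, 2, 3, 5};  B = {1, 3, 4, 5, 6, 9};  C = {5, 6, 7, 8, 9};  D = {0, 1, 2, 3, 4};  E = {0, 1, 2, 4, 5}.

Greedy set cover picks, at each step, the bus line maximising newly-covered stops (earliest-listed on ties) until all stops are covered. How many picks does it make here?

Greedy: pick B (covers 6 new) → pick C (covers 2 new) → pick D (covers 2 new). Total picks: 3.
(The true minimum cover uses only 2 bus lines, so greedy is not optimal here.)

3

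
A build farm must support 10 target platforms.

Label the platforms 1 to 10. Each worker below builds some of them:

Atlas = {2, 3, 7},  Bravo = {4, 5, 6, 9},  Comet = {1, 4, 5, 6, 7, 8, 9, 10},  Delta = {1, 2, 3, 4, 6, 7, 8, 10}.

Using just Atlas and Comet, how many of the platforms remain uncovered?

Union of Atlas, Comet = {1, 2, 3, 4, 5, 6, 7, 8, 9, 10} — that's every platform, so 0 are uncovered.

0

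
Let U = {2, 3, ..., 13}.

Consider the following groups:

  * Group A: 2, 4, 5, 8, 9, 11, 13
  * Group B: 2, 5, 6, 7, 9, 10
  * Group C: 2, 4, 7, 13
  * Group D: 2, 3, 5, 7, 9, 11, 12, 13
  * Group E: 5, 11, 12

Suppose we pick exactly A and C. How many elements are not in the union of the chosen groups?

Union of A, C = {2, 4, 5, 7, 8, 9, 11, 13}.
Not covered: 3, 6, 10, 12 — 4 elements.

4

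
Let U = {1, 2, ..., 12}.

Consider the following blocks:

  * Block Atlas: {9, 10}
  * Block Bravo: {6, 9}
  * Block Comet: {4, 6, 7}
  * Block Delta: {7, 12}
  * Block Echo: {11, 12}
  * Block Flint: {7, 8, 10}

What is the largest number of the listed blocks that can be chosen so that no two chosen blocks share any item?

3

Atlas, Comet, Echo are pairwise disjoint (Atlas={9,10}; Comet={4,6,7}; Echo={11,12}).
Every remaining block overlaps one of these, and no 4 of the listed blocks are pairwise disjoint, so 3 is the maximum.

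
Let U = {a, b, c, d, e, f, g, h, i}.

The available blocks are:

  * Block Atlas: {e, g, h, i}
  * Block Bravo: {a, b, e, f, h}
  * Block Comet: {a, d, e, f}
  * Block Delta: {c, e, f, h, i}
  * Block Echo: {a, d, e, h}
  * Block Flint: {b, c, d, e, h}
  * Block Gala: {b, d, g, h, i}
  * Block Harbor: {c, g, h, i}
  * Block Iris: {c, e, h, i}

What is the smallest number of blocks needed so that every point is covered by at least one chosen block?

3

Bravo and Flint and Harbor together: Bravo ∪ Flint ∪ Harbor = {a, b, c, d, e, f, g, h, i} — every point is covered.
No 2 of the 9 blocks cover everything (all 36 combinations miss at least one point), so 3 is optimal.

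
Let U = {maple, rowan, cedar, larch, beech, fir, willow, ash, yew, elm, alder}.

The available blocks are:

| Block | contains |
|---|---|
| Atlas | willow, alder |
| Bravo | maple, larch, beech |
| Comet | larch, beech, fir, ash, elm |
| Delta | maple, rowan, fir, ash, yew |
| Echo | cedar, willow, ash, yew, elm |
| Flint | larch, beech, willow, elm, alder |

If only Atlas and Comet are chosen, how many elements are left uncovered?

Union of Atlas, Comet = {larch, beech, fir, willow, ash, elm, alder}.
Not covered: maple, rowan, cedar, yew — 4 elements.

4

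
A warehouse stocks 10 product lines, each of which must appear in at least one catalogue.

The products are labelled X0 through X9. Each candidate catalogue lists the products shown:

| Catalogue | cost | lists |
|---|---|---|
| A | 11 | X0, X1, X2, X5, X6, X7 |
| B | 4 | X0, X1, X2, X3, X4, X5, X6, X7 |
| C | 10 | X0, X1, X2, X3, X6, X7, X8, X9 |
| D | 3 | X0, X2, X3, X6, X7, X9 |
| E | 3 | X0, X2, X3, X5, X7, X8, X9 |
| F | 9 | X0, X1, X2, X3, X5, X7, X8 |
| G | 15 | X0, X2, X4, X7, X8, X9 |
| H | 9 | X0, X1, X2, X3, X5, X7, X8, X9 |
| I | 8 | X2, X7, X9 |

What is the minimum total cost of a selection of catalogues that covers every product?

B, E together cover every product (B ∪ E = {X0, X1, X2, X3, X4, X5, X6, X7, X8, X9}); total cost 4 + 3 = 7.
No covering selection has total cost below 7.

7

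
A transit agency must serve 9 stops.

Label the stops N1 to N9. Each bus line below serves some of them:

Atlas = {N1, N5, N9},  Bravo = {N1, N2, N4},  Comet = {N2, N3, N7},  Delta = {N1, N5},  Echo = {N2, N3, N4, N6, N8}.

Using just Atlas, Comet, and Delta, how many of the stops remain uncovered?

Union of Atlas, Comet, Delta = {N1, N2, N3, N5, N7, N9}.
Not covered: N4, N6, N8 — 3 stops.

3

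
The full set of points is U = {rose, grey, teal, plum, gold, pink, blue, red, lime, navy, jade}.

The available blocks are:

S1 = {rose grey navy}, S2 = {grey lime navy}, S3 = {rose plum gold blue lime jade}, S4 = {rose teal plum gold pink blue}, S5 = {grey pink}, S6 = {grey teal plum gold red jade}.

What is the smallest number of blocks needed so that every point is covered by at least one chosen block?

3

S2, S4, and S6 cover everything between them: the union {rose, grey, teal, plum, gold, pink, blue, red, lime, navy, jade} is all of U.
Only S6 contains red, so S6 is forced; the remaining 5 points need at least 2 more blocks (each remaining block adds at most 3) — so at least 3 blocks are needed, and 3 is optimal.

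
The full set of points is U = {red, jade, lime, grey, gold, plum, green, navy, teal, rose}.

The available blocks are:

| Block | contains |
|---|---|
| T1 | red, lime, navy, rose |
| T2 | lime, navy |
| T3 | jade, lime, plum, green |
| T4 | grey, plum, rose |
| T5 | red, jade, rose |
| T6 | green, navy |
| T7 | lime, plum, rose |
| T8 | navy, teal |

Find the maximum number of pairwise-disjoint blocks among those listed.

T4, T6 are pairwise disjoint (T4={grey,plum,rose}; T6={green,navy}).
Every remaining block overlaps one of these, and no 3 of the listed blocks are pairwise disjoint, so 2 is the maximum.

2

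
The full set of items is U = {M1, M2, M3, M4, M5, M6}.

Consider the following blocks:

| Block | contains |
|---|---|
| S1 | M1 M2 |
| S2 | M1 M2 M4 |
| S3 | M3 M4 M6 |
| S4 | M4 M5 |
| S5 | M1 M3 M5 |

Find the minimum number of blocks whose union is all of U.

3

S1 and S3 and S5 together: S1 ∪ S3 ∪ S5 = {M1, M2, M3, M4, M5, M6} — every item is covered.
Only S3 contains M6, so S3 is forced; the remaining 3 items need at least 2 more blocks (each remaining block adds at most 2) — so at least 3 blocks are needed, and 3 is optimal.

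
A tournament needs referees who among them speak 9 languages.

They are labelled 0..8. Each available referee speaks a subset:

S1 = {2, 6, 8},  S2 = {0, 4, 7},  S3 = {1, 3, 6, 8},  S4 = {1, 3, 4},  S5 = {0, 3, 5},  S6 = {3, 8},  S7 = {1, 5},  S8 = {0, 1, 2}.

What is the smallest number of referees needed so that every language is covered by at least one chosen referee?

4

Take {S2, S3, S7, S8}. Their union is {0, 1, 2, 3, 4, 5, 6, 7, 8}, which is all 9 languages.
No 3 of the 8 referees cover everything (all 56 combinations miss at least one language), so 4 is optimal.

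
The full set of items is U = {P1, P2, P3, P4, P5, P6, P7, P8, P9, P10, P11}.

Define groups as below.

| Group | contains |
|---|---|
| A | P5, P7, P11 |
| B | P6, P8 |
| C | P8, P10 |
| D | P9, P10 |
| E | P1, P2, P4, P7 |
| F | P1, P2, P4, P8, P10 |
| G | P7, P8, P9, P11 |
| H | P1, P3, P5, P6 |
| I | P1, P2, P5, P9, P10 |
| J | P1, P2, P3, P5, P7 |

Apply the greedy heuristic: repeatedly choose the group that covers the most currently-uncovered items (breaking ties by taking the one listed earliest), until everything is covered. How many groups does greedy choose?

Greedy: pick F (covers 5 new) → pick A (covers 3 new) → pick H (covers 2 new) → pick D (covers 1 new). Total picks: 4.
(The true minimum cover uses only 3 groups, so greedy is not optimal here.)

4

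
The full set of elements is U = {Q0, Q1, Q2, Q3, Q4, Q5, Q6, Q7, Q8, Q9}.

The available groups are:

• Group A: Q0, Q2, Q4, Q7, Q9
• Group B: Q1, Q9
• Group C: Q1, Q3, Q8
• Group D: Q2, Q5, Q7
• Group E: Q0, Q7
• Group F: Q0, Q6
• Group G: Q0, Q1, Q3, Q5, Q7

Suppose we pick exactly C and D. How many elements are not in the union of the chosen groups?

Union of C, D = {Q1, Q2, Q3, Q5, Q7, Q8}.
Not covered: Q0, Q4, Q6, Q9 — 4 elements.

4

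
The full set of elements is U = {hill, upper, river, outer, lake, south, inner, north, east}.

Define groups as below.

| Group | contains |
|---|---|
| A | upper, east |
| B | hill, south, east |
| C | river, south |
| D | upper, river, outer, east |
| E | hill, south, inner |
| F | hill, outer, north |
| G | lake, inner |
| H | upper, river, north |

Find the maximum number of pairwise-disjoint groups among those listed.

A, C, F, G are pairwise disjoint (A={upper,east}; C={river,south}; F={hill,outer,north}; G={lake,inner}).
Every remaining group overlaps one of these, and no 5 of the listed groups are pairwise disjoint, so 4 is the maximum.

4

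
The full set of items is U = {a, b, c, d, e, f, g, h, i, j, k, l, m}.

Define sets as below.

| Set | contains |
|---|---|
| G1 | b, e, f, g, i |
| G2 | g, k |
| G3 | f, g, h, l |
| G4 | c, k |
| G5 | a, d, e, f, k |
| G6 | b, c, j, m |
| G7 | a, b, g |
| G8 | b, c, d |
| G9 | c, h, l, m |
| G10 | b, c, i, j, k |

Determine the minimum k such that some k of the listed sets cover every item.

4

G1 and G3 and G5 and G6 together: G1 ∪ G3 ∪ G5 ∪ G6 = {a, b, c, d, e, f, g, h, i, j, k, l, m} — every item is covered.
No 3 of the 10 sets cover everything (all 120 combinations miss at least one item), so 4 is optimal.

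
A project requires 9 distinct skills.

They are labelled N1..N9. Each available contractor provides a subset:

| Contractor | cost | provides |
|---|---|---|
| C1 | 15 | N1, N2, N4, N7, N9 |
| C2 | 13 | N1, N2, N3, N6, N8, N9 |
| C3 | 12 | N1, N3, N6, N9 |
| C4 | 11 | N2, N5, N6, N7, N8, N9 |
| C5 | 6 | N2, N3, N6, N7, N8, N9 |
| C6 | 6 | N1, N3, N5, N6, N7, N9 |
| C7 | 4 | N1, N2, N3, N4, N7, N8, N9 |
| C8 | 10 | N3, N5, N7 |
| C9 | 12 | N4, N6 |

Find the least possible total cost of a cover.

C6, C7 together cover every skill (C6 ∪ C7 = {N1, N2, N3, N4, N5, N6, N7, N8, N9}); total cost 6 + 4 = 10.
No covering selection has total cost below 10.

10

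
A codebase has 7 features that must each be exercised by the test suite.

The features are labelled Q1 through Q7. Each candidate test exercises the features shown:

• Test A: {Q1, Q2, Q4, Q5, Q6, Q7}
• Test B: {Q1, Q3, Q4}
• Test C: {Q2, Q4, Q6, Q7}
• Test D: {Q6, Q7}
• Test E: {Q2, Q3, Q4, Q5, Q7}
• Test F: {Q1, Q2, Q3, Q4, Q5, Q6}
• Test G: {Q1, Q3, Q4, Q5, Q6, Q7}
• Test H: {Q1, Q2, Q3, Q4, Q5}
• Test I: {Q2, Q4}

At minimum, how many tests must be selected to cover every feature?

2

Take {F, G}. Their union is {Q1, Q2, Q3, Q4, Q5, Q6, Q7}, which is all 7 features.
No single test has all 7 features (the largest, A, has 6), so 2 is optimal.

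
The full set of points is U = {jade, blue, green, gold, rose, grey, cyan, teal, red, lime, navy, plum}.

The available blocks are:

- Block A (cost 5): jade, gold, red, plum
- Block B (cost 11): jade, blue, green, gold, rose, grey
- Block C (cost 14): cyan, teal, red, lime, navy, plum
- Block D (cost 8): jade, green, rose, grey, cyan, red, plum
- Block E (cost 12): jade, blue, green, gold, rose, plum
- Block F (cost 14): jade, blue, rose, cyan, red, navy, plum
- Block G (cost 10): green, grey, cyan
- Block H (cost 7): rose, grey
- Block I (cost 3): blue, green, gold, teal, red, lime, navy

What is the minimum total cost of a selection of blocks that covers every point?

11

D, I together cover every point (D ∪ I = {jade, blue, green, gold, rose, grey, cyan, teal, red, lime, navy, plum}); total cost 8 + 3 = 11.
No covering selection has total cost below 11.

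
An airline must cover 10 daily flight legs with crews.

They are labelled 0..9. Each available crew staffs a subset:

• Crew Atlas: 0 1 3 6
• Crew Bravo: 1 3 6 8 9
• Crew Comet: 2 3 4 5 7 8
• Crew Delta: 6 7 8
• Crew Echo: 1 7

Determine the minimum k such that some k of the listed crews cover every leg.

3

Take {Atlas, Bravo, Comet}. Their union is {0, 1, 2, 3, 4, 5, 6, 7, 8, 9}, which is all 10 legs.
Only Atlas contains 0, so Atlas is forced; the remaining 6 legs need at least 2 more crews (each remaining crew adds at most 5) — so at least 3 crews are needed, and 3 is optimal.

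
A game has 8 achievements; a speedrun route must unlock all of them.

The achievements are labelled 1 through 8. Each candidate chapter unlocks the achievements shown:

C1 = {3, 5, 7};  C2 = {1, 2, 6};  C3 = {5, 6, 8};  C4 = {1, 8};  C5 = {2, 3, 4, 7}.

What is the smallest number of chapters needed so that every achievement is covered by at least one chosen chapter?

3

C2 and C3 and C5 together: C2 ∪ C3 ∪ C5 = {1, 2, 3, 4, 5, 6, 7, 8} — every achievement is covered.
Only C5 contains 4, so C5 is forced; the remaining 4 achievements need at least 2 more chapters (each remaining chapter adds at most 3) — so at least 3 chapters are needed, and 3 is optimal.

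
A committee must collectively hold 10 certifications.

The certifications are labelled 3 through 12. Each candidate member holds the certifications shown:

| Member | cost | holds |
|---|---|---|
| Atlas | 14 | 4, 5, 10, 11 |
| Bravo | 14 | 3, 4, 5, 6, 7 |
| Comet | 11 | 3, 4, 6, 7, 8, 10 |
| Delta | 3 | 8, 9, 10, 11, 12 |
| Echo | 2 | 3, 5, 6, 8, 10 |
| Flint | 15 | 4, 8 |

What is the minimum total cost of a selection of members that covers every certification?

Comet, Delta, Echo together cover every certification (Comet ∪ Delta ∪ Echo = {3, 4, 5, 6, 7, 8, 9, 10, 11, 12}); total cost 11 + 3 + 2 = 16.
No covering selection has total cost below 16.

16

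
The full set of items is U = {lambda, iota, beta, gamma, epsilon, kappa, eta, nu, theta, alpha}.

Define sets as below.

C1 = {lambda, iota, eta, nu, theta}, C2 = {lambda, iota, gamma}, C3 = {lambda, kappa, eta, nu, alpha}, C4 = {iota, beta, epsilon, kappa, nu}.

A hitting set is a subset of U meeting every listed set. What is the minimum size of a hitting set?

2

Take H = {lambda, iota}. Each listed set contains at least one of these, so H is a hitting set of size 2.
No single item lies in every set, so at least 2 are needed and 2 is optimal.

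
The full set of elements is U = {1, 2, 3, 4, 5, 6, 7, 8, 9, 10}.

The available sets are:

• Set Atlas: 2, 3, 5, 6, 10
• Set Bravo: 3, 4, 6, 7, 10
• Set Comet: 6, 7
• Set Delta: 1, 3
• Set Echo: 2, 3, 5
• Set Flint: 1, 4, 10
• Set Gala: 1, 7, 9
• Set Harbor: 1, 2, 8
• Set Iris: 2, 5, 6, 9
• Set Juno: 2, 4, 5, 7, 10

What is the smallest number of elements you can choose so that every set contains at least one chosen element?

H = {1, 5, 7} meets every set (each contains at least one member of H), and |H| = 3.
The sets Comet, Echo, Flint are pairwise disjoint, so any hitting set needs a separate element for each — at least 3. Hence 3 is optimal.

3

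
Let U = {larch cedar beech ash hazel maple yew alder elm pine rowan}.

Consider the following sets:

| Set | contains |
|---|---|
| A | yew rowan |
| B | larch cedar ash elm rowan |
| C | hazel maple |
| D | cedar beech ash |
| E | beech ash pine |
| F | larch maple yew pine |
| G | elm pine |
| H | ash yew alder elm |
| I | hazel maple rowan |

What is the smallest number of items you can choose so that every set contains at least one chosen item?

Take T = {ash, hazel, pine, rowan}. Each listed set contains at least one of these, so T is a hitting set of size 4.
The sets A, C, D, G are pairwise disjoint, so any hitting set needs a separate item for each — at least 4. Hence 4 is optimal.

4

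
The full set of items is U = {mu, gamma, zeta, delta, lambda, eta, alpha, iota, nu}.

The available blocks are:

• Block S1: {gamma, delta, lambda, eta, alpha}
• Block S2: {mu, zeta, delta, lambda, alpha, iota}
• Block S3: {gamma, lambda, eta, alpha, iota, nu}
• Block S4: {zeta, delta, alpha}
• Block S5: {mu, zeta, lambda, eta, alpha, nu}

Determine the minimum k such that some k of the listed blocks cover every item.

S2 and S3 together: S2 ∪ S3 = {mu, gamma, zeta, delta, lambda, eta, alpha, iota, nu} — every item is covered.
No single block has all 9 items (the largest, S2, has 6), so 2 is optimal.

2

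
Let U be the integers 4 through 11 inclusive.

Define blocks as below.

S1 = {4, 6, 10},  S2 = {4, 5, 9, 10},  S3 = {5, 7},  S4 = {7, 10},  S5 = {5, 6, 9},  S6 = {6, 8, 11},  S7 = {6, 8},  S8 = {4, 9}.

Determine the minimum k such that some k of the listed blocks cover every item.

3

S2, S3, and S6 cover everything between them: the union {4, 5, 6, 7, 8, 9, 10, 11} is all of U.
Only S6 contains 11, so S6 is forced; the remaining 5 items need at least 2 more blocks (each remaining block adds at most 4) — so at least 3 blocks are needed, and 3 is optimal.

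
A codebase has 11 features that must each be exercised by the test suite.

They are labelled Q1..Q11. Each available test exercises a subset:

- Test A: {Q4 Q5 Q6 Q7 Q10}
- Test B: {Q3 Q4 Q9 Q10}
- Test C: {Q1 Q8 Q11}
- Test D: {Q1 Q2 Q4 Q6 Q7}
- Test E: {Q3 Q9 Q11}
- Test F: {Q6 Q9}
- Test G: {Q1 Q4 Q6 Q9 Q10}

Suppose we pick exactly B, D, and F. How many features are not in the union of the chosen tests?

Union of B, D, F = {Q1, Q2, Q3, Q4, Q6, Q7, Q9, Q10}.
Not covered: Q5, Q8, Q11 — 3 features.

3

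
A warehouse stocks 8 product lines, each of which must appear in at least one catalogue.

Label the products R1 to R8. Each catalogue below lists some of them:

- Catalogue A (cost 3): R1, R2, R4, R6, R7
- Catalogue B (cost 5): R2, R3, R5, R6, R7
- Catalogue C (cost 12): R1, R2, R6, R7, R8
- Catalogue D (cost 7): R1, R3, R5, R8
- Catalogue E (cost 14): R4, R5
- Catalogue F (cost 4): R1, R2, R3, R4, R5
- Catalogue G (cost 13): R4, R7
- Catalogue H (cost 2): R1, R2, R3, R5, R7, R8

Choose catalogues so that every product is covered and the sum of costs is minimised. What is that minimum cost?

5

A, H together cover every product (A ∪ H = {R1, R2, R3, R4, R5, R6, R7, R8}); total cost 3 + 2 = 5.
No covering selection has total cost below 5.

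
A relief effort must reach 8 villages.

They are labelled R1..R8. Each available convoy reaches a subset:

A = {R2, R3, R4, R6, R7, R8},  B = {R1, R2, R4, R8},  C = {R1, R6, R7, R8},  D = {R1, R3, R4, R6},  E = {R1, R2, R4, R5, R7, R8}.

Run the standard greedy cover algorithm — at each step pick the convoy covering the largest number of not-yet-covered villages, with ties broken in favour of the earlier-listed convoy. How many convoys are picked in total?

Greedy: pick A (covers 6 new) → pick E (covers 2 new). Total picks: 2.

2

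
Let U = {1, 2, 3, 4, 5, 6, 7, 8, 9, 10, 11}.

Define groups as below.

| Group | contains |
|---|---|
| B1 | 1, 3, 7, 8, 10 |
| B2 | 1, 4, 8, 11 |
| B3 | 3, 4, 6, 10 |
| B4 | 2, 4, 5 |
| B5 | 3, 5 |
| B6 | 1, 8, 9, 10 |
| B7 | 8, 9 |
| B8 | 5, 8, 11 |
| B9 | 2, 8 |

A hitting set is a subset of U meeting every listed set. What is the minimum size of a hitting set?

H = {5, 8, 10} meets every group (each contains at least one member of H), and |H| = 3.
No choice of 2 elements meets every group, so 3 is the minimum.

3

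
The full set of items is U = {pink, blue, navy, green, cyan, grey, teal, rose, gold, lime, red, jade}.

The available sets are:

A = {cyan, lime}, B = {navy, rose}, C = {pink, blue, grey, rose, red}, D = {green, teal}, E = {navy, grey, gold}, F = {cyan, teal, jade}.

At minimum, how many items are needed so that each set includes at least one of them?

4

H = {pink, navy, teal, lime} meets every set (each contains at least one member of H), and |H| = 4.
No choice of 3 items meets every set, so 4 is the minimum.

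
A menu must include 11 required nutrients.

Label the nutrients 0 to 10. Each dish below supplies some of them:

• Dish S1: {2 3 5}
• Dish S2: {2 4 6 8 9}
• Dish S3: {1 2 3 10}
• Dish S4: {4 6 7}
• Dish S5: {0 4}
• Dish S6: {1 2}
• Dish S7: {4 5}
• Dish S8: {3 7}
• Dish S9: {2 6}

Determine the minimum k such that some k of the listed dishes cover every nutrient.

S2 and S3 and S5 and S7 and S8 together: S2 ∪ S3 ∪ S5 ∪ S7 ∪ S8 = {0, 1, 2, 3, 4, 5, 6, 7, 8, 9, 10} — every nutrient is covered.
No 4 of the 9 dishes cover everything (all 126 combinations miss at least one nutrient), so 5 is optimal.

5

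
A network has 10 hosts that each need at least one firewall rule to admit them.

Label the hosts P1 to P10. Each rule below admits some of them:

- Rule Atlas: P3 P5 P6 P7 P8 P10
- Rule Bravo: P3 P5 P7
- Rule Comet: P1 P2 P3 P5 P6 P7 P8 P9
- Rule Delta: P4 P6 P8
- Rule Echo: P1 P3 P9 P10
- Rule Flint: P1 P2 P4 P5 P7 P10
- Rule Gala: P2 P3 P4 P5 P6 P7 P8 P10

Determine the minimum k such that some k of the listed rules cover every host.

Echo and Gala together: Echo ∪ Gala = {P1, P2, P3, P4, P5, P6, P7, P8, P9, P10} — every host is covered.
No single rule has all 10 hosts (the largest, Comet, has 8), so 2 is optimal.

2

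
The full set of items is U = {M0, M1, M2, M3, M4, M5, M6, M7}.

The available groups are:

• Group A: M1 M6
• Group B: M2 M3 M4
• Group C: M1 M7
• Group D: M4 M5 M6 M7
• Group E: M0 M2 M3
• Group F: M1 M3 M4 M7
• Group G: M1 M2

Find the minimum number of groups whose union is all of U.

3

A, D, and E cover everything between them: the union {M0, M1, M2, M3, M4, M5, M6, M7} is all of U.
Only E contains M0, so E is forced; the remaining 5 items need at least 2 more groups (each remaining group adds at most 4) — so at least 3 groups are needed, and 3 is optimal.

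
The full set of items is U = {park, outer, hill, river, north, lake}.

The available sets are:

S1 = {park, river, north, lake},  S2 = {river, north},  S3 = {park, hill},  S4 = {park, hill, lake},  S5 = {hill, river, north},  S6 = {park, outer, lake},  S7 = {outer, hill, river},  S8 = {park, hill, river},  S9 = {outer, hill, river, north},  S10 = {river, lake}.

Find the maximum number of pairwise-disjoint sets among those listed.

2

S3, S10 are pairwise disjoint (S3={park,hill}; S10={river,lake}).
Every remaining set overlaps one of these, and no 3 of the listed sets are pairwise disjoint, so 2 is the maximum.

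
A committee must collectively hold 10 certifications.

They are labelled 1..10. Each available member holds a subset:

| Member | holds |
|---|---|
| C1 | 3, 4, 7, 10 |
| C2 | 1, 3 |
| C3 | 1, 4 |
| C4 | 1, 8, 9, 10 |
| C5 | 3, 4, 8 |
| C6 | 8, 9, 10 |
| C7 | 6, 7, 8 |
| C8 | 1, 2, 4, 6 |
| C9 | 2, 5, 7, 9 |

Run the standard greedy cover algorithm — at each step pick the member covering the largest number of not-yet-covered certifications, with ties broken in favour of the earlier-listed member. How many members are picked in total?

4

Greedy: pick C1 (covers 4 new) → pick C4 (covers 3 new) → pick C8 (covers 2 new) → pick C9 (covers 1 new). Total picks: 4.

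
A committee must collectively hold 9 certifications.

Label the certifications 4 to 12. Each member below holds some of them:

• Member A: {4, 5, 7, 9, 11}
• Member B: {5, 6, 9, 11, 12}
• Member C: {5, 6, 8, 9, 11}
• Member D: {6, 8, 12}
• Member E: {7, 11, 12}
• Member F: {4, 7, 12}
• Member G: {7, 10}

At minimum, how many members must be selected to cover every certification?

C and F and G together: C ∪ F ∪ G = {4, 5, 6, 7, 8, 9, 10, 11, 12} — every certification is covered.
Only G contains 10, so G is forced; the remaining 7 certifications need at least 2 more members (each remaining member adds at most 5) — so at least 3 members are needed, and 3 is optimal.

3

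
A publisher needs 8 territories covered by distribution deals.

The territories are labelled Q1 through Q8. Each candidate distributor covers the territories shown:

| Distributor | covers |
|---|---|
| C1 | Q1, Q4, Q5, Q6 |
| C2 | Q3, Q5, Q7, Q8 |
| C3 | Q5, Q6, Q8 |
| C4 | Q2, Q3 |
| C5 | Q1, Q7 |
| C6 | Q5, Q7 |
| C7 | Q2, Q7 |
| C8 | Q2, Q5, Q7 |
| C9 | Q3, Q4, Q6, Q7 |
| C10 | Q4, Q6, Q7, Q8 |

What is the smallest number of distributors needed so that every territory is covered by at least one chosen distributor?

Take {C1, C4, C10}. Their union is {Q1, Q2, Q3, Q4, Q5, Q6, Q7, Q8}, which is all 8 territories.
No 2 of the 10 distributors cover everything (all 45 combinations miss at least one territory), so 3 is optimal.

3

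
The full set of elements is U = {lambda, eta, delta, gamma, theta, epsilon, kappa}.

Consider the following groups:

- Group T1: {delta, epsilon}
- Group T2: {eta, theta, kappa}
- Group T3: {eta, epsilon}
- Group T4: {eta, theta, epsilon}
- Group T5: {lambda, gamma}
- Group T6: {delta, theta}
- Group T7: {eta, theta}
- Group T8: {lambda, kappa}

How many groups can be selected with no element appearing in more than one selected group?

T1, T5, T7 are pairwise disjoint (T1={delta,epsilon}; T5={lambda,gamma}; T7={eta,theta}).
Every remaining group overlaps one of these, and no 4 of the listed groups are pairwise disjoint, so 3 is the maximum.

3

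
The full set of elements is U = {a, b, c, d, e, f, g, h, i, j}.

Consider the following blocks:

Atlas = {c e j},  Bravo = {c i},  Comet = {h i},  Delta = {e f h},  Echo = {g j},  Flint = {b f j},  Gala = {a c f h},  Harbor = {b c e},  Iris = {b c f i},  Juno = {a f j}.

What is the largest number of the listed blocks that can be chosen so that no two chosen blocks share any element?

3

Bravo, Delta, Echo are pairwise disjoint (Bravo={c,i}; Delta={e,f,h}; Echo={g,j}).
Every remaining block overlaps one of these, and no 4 of the listed blocks are pairwise disjoint, so 3 is the maximum.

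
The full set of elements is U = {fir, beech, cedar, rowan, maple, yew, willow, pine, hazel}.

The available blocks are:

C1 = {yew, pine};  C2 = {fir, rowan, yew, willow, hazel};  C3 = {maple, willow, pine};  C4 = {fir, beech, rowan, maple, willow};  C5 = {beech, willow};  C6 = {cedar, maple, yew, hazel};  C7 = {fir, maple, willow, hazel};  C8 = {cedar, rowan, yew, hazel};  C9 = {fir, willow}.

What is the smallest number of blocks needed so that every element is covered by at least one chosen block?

3

C1, C4, and C6 cover everything between them: the union {fir, beech, cedar, rowan, maple, yew, willow, pine, hazel} is all of U.
No 2 of the 9 blocks cover everything (all 36 combinations miss at least one element), so 3 is optimal.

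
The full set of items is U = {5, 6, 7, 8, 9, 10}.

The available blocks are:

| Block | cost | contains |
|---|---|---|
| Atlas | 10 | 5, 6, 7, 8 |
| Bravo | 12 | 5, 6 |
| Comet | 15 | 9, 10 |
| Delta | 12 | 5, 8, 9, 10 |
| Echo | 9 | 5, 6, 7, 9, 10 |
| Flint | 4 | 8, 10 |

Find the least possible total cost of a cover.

13

Echo, Flint together cover every item (Echo ∪ Flint = {5, 6, 7, 8, 9, 10}); total cost 9 + 4 = 13.
No covering selection has total cost below 13.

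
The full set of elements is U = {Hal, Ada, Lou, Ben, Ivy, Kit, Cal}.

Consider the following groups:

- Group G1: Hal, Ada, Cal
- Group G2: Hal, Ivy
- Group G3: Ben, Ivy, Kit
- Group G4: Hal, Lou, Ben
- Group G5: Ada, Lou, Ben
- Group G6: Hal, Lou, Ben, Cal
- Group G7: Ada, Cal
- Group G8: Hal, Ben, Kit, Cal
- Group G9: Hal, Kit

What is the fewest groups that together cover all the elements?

G1 and G3 and G5 together: G1 ∪ G3 ∪ G5 = {Hal, Ada, Lou, Ben, Ivy, Kit, Cal} — every element is covered.
No 2 of the 9 groups cover everything (all 36 combinations miss at least one element), so 3 is optimal.

3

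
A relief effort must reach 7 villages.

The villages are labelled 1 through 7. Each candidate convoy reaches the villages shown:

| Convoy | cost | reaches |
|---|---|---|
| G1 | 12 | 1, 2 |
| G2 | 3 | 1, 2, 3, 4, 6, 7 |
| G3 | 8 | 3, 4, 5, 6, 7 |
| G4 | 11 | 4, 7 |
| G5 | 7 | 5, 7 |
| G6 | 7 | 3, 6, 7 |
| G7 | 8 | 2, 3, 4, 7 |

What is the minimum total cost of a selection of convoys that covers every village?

G2, G5 together cover every village (G2 ∪ G5 = {1, 2, 3, 4, 5, 6, 7}); total cost 3 + 7 = 10.
No covering selection has total cost below 10.

10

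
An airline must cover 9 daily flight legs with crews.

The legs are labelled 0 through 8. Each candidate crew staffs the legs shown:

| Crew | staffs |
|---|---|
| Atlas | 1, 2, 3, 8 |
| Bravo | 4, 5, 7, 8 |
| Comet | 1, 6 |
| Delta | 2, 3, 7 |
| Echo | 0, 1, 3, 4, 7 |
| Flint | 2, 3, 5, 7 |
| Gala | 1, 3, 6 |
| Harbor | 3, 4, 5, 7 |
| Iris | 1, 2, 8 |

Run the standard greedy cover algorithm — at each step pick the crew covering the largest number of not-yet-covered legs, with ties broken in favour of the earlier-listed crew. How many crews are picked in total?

4

Greedy: pick Echo (covers 5 new) → pick Atlas (covers 2 new) → pick Bravo (covers 1 new) → pick Comet (covers 1 new). Total picks: 4.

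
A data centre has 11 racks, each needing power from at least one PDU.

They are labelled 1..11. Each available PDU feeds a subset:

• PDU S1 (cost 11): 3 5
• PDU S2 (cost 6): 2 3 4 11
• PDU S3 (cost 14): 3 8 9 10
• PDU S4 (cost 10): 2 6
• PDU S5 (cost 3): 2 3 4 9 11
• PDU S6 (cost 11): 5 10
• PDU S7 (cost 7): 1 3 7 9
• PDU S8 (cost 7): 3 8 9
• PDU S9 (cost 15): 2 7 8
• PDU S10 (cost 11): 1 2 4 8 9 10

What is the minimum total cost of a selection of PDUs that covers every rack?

38

S4, S5, S6, S7, S8 together cover every rack (S4 ∪ S5 ∪ S6 ∪ S7 ∪ S8 = {1, 2, 3, 4, 5, 6, 7, 8, 9, 10, 11}); total cost 10 + 3 + 11 + 7 + 7 = 38.
No covering selection has total cost below 38.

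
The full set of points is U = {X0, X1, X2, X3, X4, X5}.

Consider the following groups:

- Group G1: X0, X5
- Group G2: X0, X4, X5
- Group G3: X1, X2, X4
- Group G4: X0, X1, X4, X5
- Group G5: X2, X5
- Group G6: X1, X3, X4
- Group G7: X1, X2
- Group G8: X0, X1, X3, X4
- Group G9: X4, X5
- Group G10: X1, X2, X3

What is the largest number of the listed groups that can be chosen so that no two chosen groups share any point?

G1, G3 are pairwise disjoint (G1={X0,X5}; G3={X1,X2,X4}).
Every remaining group overlaps one of these, and no 3 of the listed groups are pairwise disjoint, so 2 is the maximum.

2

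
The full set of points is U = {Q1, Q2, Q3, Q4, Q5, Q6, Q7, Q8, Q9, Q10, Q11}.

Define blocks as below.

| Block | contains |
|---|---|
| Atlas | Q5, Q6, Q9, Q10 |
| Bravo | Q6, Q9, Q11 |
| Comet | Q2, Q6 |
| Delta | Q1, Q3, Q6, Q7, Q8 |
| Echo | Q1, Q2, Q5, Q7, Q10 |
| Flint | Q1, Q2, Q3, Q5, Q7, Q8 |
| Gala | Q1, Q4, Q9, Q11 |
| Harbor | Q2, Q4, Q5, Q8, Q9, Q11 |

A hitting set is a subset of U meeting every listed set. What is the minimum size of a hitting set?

3

The 3 points {Q1, Q5, Q6} hit every block.
No choice of 2 points meets every block, so 3 is the minimum.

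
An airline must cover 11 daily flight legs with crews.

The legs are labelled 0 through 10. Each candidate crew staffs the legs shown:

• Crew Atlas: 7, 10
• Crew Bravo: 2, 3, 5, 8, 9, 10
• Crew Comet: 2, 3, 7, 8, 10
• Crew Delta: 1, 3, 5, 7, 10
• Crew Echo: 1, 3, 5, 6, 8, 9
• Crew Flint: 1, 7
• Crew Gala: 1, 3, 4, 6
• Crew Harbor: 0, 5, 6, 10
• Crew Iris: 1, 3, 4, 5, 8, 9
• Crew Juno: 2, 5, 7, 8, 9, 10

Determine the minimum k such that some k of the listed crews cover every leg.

Comet and Harbor and Iris together: Comet ∪ Harbor ∪ Iris = {0, 1, 2, 3, 4, 5, 6, 7, 8, 9, 10} — every leg is covered.
Only Harbor contains 0, so Harbor is forced; the remaining 7 legs need at least 2 more crews (each remaining crew adds at most 5) — so at least 3 crews are needed, and 3 is optimal.

3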